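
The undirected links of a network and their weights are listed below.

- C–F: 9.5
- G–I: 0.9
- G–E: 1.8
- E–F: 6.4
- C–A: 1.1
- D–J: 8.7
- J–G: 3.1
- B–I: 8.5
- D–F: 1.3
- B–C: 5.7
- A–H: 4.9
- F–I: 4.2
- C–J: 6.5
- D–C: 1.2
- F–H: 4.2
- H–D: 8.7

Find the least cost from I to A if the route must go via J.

Best I to J: I → G → J costing 4
Best J to A: J → C → A costing 7.6
Total via J: 4 + 7.6 = 11.6.

11.6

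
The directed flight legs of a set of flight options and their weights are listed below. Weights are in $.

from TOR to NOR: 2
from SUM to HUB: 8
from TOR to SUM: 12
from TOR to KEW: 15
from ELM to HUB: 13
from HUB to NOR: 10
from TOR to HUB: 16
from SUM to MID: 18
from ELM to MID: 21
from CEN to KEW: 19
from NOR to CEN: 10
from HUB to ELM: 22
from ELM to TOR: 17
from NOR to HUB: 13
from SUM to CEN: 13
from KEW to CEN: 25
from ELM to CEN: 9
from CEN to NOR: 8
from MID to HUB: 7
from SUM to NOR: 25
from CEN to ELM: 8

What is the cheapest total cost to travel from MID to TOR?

Running Dijkstra from MID:
MID: 0
HUB: 7  (via MID)
NOR: 17  (via HUB)
CEN: 27  (via NOR)
ELM: 29  (via HUB)
TOR: 46  (via ELM)
Shortest route: MID–HUB–ELM–TOR = $46.

$46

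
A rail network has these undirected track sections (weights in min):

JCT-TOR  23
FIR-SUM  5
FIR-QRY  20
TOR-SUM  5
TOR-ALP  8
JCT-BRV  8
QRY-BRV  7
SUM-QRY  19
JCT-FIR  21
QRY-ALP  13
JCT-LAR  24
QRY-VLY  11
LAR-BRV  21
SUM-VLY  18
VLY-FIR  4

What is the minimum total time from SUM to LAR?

Shortest distances from SUM:
SUM: 0
TOR: 5  (via SUM)
FIR: 5  (via SUM)
VLY: 9  (via FIR)
ALP: 13  (via TOR)
QRY: 19  (via SUM)
BRV: 26  (via QRY)
JCT: 26  (via FIR)
LAR: 47  (via BRV)
Shortest route: SUM–QRY–BRV–LAR = 47 min.

47 min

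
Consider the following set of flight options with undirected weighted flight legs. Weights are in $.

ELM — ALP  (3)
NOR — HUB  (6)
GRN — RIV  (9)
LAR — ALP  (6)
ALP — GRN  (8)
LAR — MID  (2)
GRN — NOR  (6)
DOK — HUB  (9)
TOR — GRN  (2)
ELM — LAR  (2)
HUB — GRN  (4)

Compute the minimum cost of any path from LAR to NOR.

Candidate routes:
LAR - ELM - ALP - GRN - NOR: 2+3+8+6 = 19
LAR - ALP - GRN - NOR: 6+8+6 = 20
The minimum is $19 via LAR - ELM - ALP - GRN - NOR.

$19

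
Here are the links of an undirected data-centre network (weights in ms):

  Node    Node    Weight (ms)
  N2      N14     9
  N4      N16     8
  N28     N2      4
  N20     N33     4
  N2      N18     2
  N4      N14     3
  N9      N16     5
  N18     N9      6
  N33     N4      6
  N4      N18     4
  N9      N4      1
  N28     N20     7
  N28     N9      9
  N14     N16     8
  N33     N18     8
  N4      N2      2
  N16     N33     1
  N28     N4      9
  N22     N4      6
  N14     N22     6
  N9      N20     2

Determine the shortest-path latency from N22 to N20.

9 ms

Enumerating some paths:
N22 - N4 - N9 - N20: 6+1+2 = 9
N22 - N14 - N4 - N9 - N20: 6+3+1+2 = 12
N22 - N4 - N33 - N20: 6+6+4 = 16
N22 - N4 - N9 - N16 - N33 - N20: 6+1+5+1+4 = 17
The minimum is 9 ms via N22 - N4 - N9 - N20.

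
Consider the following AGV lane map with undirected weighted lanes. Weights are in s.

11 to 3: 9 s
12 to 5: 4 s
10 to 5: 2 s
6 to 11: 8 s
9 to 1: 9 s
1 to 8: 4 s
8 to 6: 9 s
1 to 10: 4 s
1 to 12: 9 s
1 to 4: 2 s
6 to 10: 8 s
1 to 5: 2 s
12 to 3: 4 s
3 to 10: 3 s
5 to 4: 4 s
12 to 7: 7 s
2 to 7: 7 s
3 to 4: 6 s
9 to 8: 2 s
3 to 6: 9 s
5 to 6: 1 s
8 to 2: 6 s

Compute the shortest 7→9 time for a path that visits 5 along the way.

Shortest 7→5: 7 → 12 → 5 = 11
Best 5 to 9: 5 → 1 → 8 → 9 costing 8
Total via 5: 11 + 8 = 19 s.

19 s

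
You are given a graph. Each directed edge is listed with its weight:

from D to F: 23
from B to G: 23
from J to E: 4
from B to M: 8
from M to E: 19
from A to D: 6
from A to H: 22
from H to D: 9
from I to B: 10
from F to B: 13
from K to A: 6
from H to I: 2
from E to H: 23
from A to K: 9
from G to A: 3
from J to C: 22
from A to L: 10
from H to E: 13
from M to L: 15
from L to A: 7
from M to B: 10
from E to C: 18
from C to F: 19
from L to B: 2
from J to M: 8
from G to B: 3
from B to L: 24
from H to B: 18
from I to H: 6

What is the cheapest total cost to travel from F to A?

Shortest distances from F:
F: 0
B: 13  (via F)
M: 21  (via B)
G: 36  (via B)
L: 36  (via M)
A: 39  (via G)
Shortest route: F → B → G → A = 39.

39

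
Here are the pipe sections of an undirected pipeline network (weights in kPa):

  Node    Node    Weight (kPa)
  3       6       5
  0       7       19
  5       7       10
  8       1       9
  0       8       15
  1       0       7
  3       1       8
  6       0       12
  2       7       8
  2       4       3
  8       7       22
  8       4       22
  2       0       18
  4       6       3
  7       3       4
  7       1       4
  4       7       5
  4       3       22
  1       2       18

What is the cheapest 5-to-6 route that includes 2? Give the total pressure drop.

24 kPa

Shortest 5→2: 5 → 7 → 2 = 18
Best 2 to 6: 2 → 4 → 6 costing 6
Total via 2: 18 + 6 = 24 kPa.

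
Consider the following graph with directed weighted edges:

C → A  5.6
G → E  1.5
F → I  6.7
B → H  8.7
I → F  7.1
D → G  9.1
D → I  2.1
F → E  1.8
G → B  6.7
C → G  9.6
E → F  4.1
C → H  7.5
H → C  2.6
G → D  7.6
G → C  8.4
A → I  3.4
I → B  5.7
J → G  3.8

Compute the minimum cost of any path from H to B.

17.3

Enumerating some paths:
H - C - G - B: 2.6+9.6+6.7 = 18.9
H - C - A - I - B: 2.6+5.6+3.4+5.7 = 17.3
The minimum is 17.3 via H - C - A - I - B.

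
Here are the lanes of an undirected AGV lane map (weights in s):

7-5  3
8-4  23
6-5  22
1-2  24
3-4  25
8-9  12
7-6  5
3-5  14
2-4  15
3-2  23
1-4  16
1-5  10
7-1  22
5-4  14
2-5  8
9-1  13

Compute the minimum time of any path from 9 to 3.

Running Dijkstra from 9:
9: 0
8: 12  (via 9)
1: 13  (via 9)
5: 23  (via 1)
7: 26  (via 5)
4: 29  (via 1)
2: 31  (via 5)
6: 31  (via 7)
3: 37  (via 5)
Shortest route: 9–1–5–3 = 37 s.

37 s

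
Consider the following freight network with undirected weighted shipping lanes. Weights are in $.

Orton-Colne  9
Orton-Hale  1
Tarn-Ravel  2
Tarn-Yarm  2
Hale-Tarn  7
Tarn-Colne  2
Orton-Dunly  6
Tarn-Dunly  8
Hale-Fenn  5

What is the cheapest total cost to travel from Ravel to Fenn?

Running Dijkstra from Ravel:
Ravel: 0
Tarn: 2  (via Ravel)
Colne: 4  (via Tarn)
Yarm: 4  (via Tarn)
Hale: 9  (via Tarn)
Orton: 10  (via Hale)
Dunly: 10  (via Tarn)
Fenn: 14  (via Hale)
Shortest route: Ravel–Tarn–Hale–Fenn = $14.

$14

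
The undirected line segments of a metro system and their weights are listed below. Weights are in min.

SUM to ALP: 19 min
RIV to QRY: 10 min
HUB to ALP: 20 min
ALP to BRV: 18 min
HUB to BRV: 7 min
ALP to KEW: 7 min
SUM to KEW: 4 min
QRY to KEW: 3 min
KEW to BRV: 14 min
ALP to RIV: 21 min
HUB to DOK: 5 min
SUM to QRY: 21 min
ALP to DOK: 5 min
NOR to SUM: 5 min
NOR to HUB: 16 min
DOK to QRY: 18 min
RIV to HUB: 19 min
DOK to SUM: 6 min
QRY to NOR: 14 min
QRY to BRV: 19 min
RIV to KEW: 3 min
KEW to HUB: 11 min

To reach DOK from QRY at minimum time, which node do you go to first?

KEW

Compare a few routes:
QRY–KEW–SUM–DOK: 3+4+6 = 13
QRY–KEW–ALP–DOK: 3+7+5 = 15
The minimum is 13 min via QRY–KEW–SUM–DOK.
So from QRY the first move is to KEW.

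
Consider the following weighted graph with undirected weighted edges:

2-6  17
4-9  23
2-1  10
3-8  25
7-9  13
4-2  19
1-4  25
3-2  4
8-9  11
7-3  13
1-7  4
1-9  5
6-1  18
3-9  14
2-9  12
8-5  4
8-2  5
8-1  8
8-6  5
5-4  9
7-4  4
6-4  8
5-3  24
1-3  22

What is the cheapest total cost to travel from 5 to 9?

15

Running Dijkstra from 5:
5: 0
8: 4  (via 5)
2: 9  (via 8)
4: 9  (via 5)
6: 9  (via 8)
1: 12  (via 8)
3: 13  (via 2)
7: 13  (via 4)
9: 15  (via 8)
Shortest route: 5 → 8 → 9 = 15.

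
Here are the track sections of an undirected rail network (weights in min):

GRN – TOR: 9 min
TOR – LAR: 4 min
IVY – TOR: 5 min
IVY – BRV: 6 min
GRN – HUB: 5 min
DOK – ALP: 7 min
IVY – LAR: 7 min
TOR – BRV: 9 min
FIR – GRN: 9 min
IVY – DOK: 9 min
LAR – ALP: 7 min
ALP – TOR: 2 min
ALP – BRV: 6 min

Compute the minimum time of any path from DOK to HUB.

Compare a few routes:
DOK–IVY–TOR–GRN–HUB: 9+5+9+5 = 28
DOK–IVY–LAR–TOR–GRN–HUB: 9+7+4+9+5 = 34
DOK–ALP–LAR–TOR–GRN–HUB: 7+7+4+9+5 = 32
DOK–ALP–TOR–GRN–HUB: 7+2+9+5 = 23
Cheapest is DOK–ALP–TOR–GRN–HUB at 23 min.

23 min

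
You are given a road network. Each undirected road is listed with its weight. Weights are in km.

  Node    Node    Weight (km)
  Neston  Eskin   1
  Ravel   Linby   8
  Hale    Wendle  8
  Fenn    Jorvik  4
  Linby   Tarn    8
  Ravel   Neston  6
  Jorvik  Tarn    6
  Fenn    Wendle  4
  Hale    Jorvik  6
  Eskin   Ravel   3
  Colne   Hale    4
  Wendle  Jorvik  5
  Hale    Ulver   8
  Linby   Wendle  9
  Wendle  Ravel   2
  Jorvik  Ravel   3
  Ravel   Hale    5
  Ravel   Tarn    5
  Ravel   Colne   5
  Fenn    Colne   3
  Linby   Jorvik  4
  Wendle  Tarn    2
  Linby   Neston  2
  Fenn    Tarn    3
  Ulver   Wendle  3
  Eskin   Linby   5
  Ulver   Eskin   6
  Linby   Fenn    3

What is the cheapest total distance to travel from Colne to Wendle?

Running Dijkstra from Colne:
Colne: 0
Fenn: 3  (via Colne)
Hale: 4  (via Colne)
Ravel: 5  (via Colne)
Linby: 6  (via Fenn)
Tarn: 6  (via Fenn)
Jorvik: 7  (via Fenn)
Wendle: 7  (via Fenn)
Shortest route: Colne–Fenn–Wendle = 7 km.

7 km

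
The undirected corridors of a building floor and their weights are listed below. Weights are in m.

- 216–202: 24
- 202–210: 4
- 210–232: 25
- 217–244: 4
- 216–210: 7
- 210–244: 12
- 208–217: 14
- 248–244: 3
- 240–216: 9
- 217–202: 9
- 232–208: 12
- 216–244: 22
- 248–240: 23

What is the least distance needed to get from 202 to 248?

Shortest distances from 202:
202: 0
210: 4  (via 202)
217: 9  (via 202)
216: 11  (via 210)
244: 13  (via 217)
248: 16  (via 244)
Shortest route: 202–217–244–248 = 16 m.

16 m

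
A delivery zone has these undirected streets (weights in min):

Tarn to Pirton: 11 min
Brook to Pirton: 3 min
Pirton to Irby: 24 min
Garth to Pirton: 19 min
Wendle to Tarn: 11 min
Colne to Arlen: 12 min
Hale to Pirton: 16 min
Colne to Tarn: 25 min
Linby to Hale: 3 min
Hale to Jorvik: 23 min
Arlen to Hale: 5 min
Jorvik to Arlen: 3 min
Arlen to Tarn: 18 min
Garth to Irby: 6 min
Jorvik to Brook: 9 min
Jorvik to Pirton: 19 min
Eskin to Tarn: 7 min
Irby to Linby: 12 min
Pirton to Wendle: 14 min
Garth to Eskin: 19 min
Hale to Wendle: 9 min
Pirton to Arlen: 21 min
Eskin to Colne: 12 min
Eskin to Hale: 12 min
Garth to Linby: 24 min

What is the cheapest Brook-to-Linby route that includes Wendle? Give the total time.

29 min

Best Brook to Wendle: Brook–Pirton–Wendle costing 17
Best Wendle to Linby: Wendle–Hale–Linby costing 12
Total via Wendle: 17 + 12 = 29 min.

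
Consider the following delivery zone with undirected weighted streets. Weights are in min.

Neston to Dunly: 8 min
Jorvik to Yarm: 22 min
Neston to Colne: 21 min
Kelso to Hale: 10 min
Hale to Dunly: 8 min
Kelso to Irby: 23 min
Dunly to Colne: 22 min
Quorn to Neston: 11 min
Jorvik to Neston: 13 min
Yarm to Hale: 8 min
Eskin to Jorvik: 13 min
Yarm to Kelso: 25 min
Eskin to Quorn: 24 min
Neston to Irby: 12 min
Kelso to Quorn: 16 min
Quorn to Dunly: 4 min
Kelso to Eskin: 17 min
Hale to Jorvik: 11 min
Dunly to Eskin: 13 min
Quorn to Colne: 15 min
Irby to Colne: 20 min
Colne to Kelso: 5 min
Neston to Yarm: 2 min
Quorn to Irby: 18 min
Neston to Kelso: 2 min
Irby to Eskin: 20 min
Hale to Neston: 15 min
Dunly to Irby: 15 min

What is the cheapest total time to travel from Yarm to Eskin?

Running Dijkstra from Yarm:
Yarm: 0
Neston: 2  (via Yarm)
Kelso: 4  (via Neston)
Hale: 8  (via Yarm)
Colne: 9  (via Kelso)
Dunly: 10  (via Neston)
Quorn: 13  (via Neston)
Irby: 14  (via Neston)
Jorvik: 15  (via Neston)
Eskin: 21  (via Kelso)
Shortest route: Yarm–Neston–Kelso–Eskin = 21 min.

21 min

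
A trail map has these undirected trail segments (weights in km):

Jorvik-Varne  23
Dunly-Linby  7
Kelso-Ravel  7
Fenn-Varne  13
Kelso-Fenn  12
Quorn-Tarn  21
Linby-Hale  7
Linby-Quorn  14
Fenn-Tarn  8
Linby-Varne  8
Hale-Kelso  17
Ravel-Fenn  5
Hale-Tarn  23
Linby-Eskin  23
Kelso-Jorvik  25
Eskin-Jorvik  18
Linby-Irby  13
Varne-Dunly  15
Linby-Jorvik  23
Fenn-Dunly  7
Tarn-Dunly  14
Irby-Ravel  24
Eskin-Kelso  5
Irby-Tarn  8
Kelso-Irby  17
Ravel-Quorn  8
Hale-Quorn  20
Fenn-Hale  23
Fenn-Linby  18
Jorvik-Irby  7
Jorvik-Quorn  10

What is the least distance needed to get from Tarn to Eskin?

Shortest distances from Tarn:
Tarn: 0
Fenn: 8  (via Tarn)
Irby: 8  (via Tarn)
Ravel: 13  (via Fenn)
Dunly: 14  (via Tarn)
Jorvik: 15  (via Irby)
Kelso: 20  (via Fenn)
Linby: 21  (via Irby)
Varne: 21  (via Fenn)
Quorn: 21  (via Tarn)
Hale: 23  (via Tarn)
Eskin: 25  (via Kelso)
Shortest route: Tarn → Fenn → Kelso → Eskin = 25 km.

25 km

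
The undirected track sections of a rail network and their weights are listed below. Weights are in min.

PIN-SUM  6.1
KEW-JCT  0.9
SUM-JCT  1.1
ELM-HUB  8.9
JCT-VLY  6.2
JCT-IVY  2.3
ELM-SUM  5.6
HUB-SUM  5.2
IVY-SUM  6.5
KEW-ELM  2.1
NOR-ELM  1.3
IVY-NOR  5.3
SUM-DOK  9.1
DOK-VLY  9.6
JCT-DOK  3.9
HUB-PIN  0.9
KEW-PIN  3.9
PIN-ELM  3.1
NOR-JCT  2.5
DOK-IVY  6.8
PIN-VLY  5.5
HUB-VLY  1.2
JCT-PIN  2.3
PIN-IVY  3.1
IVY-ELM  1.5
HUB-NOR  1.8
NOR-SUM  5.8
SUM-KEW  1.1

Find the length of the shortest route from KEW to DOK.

Settle nodes by increasing distance from KEW:
KEW: 0
JCT: 0.9  (via KEW)
SUM: 1.1  (via KEW)
ELM: 2.1  (via KEW)
IVY: 3.2  (via JCT)
PIN: 3.2  (via JCT)
NOR: 3.4  (via JCT)
HUB: 4.1  (via PIN)
DOK: 4.8  (via JCT)
Shortest route: KEW → JCT → DOK = 4.8 min.

4.8 min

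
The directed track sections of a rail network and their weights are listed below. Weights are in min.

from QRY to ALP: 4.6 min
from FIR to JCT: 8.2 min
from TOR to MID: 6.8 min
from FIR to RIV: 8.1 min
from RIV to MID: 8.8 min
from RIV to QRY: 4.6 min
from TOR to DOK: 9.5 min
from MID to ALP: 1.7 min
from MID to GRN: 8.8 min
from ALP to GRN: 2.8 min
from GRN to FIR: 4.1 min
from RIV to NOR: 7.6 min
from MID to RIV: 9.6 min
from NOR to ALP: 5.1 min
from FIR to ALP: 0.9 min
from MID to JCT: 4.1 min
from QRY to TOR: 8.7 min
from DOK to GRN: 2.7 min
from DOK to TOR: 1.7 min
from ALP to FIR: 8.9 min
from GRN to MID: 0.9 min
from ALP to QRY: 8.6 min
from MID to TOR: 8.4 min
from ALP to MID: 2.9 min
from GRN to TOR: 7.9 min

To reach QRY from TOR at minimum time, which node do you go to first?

Candidate routes:
TOR → MID → RIV → QRY: 6.8+9.6+4.6 = 21
TOR → MID → ALP → QRY: 6.8+1.7+8.6 = 17.1
TOR → DOK → GRN → MID → ALP → QRY: 9.5+2.7+0.9+1.7+8.6 = 23.4
Cheapest is TOR → MID → ALP → QRY at 17.1 min.
So from TOR the first move is to MID.

MID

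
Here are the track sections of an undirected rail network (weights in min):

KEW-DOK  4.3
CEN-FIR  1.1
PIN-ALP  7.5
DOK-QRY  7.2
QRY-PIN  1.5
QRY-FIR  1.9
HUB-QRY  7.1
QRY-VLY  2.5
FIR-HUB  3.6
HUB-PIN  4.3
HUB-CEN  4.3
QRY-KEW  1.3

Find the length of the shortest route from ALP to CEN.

Settle nodes by increasing distance from ALP:
ALP: 0
PIN: 7.5  (via ALP)
QRY: 9  (via PIN)
KEW: 10.3  (via QRY)
FIR: 10.9  (via QRY)
VLY: 11.5  (via QRY)
HUB: 11.8  (via PIN)
CEN: 12  (via FIR)
Shortest route: ALP–PIN–QRY–FIR–CEN = 12 min.

12 min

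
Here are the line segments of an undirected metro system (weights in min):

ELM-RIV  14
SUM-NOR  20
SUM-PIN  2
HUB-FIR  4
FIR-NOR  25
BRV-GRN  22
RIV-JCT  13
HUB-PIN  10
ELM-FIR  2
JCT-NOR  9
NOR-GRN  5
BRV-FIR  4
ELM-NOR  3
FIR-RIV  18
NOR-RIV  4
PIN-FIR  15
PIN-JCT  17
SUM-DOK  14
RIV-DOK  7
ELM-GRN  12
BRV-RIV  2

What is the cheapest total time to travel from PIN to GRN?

Shortest distances from PIN:
PIN: 0
SUM: 2  (via PIN)
HUB: 10  (via PIN)
FIR: 14  (via HUB)
DOK: 16  (via SUM)
ELM: 16  (via FIR)
JCT: 17  (via PIN)
BRV: 18  (via FIR)
NOR: 19  (via ELM)
RIV: 20  (via BRV)
GRN: 24  (via NOR)
Shortest route: PIN–HUB–FIR–ELM–NOR–GRN = 24 min.

24 min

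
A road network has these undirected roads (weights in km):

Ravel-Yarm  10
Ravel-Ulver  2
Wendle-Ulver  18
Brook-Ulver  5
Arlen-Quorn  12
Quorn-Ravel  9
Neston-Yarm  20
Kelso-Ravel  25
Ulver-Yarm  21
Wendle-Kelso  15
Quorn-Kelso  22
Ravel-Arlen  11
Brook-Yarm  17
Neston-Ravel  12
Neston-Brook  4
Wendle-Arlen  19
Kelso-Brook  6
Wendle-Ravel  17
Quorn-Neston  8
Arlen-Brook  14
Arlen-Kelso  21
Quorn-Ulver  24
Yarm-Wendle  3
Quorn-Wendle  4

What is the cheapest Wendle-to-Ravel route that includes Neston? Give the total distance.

Best Wendle to Neston: Wendle–Quorn–Neston costing 12
Best Neston to Ravel: Neston–Brook–Ulver–Ravel costing 11
Total via Neston: 12 + 11 = 23 km.

23 km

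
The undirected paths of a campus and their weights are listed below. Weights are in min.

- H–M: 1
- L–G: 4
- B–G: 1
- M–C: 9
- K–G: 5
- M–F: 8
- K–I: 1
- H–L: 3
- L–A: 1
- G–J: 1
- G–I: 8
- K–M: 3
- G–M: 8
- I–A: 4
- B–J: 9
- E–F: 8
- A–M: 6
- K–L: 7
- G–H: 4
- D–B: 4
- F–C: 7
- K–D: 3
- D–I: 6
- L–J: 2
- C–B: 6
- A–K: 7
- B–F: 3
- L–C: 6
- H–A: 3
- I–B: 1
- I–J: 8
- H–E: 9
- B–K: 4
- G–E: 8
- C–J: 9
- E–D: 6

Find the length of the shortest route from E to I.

10 min

Shortest distances from E:
E: 0
D: 6  (via E)
F: 8  (via E)
G: 8  (via E)
B: 9  (via G)
H: 9  (via E)
J: 9  (via G)
K: 9  (via D)
I: 10  (via B)
Shortest route: E → G → B → I = 10 min.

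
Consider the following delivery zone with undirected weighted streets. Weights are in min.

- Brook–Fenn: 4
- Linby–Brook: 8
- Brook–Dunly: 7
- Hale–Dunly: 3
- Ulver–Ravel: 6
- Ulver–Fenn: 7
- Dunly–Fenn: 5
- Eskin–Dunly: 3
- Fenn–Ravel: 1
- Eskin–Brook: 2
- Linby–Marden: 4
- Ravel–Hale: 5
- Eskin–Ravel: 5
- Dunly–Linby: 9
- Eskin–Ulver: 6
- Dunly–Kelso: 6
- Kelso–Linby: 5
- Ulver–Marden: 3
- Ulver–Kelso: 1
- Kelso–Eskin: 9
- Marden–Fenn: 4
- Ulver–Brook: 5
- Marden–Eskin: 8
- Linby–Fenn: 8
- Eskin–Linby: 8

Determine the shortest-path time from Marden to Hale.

Running Dijkstra from Marden:
Marden: 0
Ulver: 3  (via Marden)
Fenn: 4  (via Marden)
Kelso: 4  (via Ulver)
Linby: 4  (via Marden)
Ravel: 5  (via Fenn)
Brook: 8  (via Ulver)
Eskin: 8  (via Marden)
Dunly: 9  (via Fenn)
Hale: 10  (via Ravel)
Shortest route: Marden → Fenn → Ravel → Hale = 10 min.

10 min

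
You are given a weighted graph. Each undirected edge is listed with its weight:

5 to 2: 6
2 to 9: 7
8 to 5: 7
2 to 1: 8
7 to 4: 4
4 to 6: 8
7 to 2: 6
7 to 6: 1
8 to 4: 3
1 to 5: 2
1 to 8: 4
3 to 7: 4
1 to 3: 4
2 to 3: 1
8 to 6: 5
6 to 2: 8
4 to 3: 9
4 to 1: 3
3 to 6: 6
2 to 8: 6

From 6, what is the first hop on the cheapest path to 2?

Compare a few routes:
6 - 7 - 3 - 2: 1+4+1 = 6
6 - 7 - 2: 1+6 = 7
Cheapest is 6 - 7 - 3 - 2 at 6.
So from 6 the first move is to 7.

7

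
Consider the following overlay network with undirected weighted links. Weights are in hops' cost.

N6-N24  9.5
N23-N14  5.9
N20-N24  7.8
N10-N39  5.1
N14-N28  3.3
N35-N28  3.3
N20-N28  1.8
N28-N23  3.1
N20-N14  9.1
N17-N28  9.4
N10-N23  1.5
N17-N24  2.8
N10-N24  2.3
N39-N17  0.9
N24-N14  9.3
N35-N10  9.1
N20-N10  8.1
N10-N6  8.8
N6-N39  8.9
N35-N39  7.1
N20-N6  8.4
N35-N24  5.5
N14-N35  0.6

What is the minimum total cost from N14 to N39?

Settle nodes by increasing distance from N14:
N14: 0
N35: 0.6  (via N14)
N28: 3.3  (via N14)
N20: 5.1  (via N28)
N23: 5.9  (via N14)
N24: 6.1  (via N35)
N10: 7.4  (via N23)
N39: 7.7  (via N35)
Shortest route: N14–N35–N39 = 7.7 hops' cost.

7.7 hops' cost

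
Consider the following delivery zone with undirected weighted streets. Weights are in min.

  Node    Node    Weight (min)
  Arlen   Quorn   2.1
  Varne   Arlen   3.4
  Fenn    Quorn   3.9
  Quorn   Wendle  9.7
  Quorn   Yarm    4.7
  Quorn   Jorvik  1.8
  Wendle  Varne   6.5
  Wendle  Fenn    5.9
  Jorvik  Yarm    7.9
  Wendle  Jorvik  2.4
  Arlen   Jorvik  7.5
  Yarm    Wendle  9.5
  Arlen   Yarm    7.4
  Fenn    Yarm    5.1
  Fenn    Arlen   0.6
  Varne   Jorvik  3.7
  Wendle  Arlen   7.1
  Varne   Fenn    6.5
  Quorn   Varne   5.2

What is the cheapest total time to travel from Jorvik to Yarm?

Candidate routes:
Jorvik - Yarm: 7.9 = 7.9
Jorvik - Quorn - Arlen - Fenn - Yarm: 1.8+2.1+0.6+5.1 = 9.6
Jorvik - Quorn - Yarm: 1.8+4.7 = 6.5
Cheapest is Jorvik - Quorn - Yarm at 6.5 min.

6.5 min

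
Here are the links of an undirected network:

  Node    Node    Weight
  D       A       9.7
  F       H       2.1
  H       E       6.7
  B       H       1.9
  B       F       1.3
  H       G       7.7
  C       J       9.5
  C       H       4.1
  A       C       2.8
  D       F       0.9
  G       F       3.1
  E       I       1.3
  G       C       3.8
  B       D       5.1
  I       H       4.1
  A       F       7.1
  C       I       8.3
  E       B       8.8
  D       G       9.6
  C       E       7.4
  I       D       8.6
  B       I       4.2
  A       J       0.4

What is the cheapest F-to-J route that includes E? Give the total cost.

17.4

Best F to E: F → B → I → E costing 6.8
Shortest E→J: E → C → A → J = 10.6
Total via E: 6.8 + 10.6 = 17.4.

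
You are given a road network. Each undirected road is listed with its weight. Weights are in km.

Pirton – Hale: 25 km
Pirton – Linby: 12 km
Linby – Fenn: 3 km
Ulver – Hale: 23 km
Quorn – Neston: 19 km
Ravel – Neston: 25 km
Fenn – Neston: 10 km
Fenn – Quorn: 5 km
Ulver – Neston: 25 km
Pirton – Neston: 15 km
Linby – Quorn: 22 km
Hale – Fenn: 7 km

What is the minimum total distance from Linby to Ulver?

33 km

Shortest distances from Linby:
Linby: 0
Fenn: 3  (via Linby)
Quorn: 8  (via Fenn)
Hale: 10  (via Fenn)
Pirton: 12  (via Linby)
Neston: 13  (via Fenn)
Ulver: 33  (via Hale)
Shortest route: Linby → Fenn → Hale → Ulver = 33 km.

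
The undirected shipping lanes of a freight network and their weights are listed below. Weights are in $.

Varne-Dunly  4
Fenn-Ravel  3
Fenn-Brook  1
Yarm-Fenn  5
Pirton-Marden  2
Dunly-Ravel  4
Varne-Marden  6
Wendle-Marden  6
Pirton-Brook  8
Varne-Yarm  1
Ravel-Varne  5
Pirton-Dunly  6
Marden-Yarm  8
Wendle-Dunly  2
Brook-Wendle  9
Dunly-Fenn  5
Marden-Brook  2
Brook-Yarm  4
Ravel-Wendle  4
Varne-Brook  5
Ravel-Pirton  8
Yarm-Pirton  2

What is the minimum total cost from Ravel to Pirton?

$8

Compare a few routes:
Ravel - Fenn - Brook - Yarm - Pirton: 3+1+4+2 = 10
Ravel - Pirton: 8 = 8
Ravel - Fenn - Yarm - Pirton: 3+5+2 = 10
Cheapest is Ravel - Pirton at $8.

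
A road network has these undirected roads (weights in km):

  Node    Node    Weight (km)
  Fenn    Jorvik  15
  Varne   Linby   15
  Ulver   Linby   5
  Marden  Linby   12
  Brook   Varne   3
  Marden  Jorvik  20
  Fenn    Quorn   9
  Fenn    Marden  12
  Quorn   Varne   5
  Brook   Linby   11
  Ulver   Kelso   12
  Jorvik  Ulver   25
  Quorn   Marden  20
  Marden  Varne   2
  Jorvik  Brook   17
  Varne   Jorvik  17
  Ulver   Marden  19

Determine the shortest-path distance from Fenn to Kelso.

41 km

Enumerating some paths:
Fenn → Quorn → Varne → Marden → Linby → Ulver → Kelso: 9+5+2+12+5+12 = 45
Fenn → Marden → Linby → Ulver → Kelso: 12+12+5+12 = 41
Fenn → Quorn → Varne → Brook → Linby → Ulver → Kelso: 9+5+3+11+5+12 = 45
Fenn → Marden → Ulver → Kelso: 12+19+12 = 43
Cheapest is Fenn → Marden → Linby → Ulver → Kelso at 41 km.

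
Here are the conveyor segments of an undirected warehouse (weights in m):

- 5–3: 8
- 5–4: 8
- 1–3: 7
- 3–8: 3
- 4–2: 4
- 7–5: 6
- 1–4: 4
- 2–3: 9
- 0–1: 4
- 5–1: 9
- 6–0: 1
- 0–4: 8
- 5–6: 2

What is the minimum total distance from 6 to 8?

Enumerating some paths:
6–5–3–8: 2+8+3 = 13
6–0–1–3–8: 1+4+7+3 = 15
Cheapest is 6–5–3–8 at 13 m.

13 m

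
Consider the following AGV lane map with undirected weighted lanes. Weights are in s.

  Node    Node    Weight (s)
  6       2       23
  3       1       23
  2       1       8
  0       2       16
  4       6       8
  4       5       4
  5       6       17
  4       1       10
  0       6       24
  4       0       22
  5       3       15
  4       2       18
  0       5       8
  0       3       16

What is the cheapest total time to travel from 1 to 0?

22 s

Running Dijkstra from 1:
1: 0
2: 8  (via 1)
4: 10  (via 1)
5: 14  (via 4)
6: 18  (via 4)
0: 22  (via 5)
Shortest route: 1–4–5–0 = 22 s.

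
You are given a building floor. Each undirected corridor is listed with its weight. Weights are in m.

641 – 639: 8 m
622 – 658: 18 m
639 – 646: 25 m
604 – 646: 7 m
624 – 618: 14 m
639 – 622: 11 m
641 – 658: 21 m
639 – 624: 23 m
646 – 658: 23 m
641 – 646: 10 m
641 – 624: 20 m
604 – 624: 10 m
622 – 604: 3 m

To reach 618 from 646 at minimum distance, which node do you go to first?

Candidate routes:
646 → 641 → 639 → 622 → 604 → 624 → 618: 10+8+11+3+10+14 = 56
646 → 604 → 624 → 618: 7+10+14 = 31
646 → 641 → 624 → 618: 10+20+14 = 44
646 → 641 → 639 → 624 → 618: 10+8+23+14 = 55
The minimum is 31 m via 646 → 604 → 624 → 618.
So from 646 the first move is to 604.

604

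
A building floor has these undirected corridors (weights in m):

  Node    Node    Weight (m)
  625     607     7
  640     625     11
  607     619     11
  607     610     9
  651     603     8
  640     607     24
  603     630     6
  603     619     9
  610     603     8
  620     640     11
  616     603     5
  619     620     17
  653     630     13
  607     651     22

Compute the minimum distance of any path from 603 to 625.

Candidate routes:
603 → 619 → 607 → 625: 9+11+7 = 27
603 → 610 → 607 → 625: 8+9+7 = 24
The minimum is 24 m via 603 → 610 → 607 → 625.

24 m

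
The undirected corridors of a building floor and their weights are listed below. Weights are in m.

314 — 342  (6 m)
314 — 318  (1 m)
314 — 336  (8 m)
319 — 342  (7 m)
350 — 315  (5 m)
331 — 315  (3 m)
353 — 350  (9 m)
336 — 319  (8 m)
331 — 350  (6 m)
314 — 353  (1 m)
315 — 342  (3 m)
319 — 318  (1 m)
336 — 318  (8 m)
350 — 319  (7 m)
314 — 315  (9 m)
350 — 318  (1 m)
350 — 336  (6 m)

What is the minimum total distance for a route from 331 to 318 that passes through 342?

Best 331 to 342: 331–315–342 costing 6
Best 342 to 318: 342–314–318 costing 7
Total via 342: 6 + 7 = 13 m.

13 m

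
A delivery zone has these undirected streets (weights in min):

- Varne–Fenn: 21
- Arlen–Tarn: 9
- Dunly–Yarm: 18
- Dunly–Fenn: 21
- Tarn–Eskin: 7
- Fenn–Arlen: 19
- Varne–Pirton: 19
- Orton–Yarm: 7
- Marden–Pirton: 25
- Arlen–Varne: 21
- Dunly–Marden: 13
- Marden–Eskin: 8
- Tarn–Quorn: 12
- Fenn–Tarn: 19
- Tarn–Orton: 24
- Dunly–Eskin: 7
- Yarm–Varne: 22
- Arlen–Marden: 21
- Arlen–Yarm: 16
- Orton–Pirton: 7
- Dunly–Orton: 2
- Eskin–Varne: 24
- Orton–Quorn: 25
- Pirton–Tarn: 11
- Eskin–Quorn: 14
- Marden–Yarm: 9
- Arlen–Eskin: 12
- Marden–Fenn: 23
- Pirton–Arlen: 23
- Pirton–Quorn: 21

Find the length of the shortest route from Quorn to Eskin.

Candidate routes:
Quorn → Eskin: 14 = 14
Quorn → Orton → Dunly → Eskin: 25+2+7 = 34
Quorn → Tarn → Arlen → Eskin: 12+9+12 = 33
Quorn → Tarn → Eskin: 12+7 = 19
Cheapest is Quorn → Eskin at 14 min.

14 min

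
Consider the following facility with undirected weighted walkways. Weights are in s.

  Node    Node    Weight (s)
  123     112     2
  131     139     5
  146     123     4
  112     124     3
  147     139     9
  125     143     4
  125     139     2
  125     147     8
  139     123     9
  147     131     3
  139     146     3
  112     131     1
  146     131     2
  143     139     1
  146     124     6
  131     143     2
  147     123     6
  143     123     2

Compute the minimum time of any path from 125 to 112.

6 s

Running Dijkstra from 125:
125: 0
139: 2  (via 125)
143: 3  (via 139)
131: 5  (via 143)
123: 5  (via 143)
146: 5  (via 139)
112: 6  (via 131)
Shortest route: 125–139–143–131–112 = 6 s.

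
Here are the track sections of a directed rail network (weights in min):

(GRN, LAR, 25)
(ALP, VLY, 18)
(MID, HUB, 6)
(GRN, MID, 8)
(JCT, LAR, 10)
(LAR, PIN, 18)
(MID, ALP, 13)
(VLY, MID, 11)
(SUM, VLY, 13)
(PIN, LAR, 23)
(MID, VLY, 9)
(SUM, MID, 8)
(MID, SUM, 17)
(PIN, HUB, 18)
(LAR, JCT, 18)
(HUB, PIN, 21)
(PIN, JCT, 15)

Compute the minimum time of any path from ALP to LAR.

79 min

Compare a few routes:
ALP → VLY → MID → HUB → PIN → JCT → LAR: 18+11+6+21+15+10 = 81
ALP → VLY → MID → HUB → PIN → LAR: 18+11+6+21+23 = 79
The minimum is 79 min via ALP → VLY → MID → HUB → PIN → LAR.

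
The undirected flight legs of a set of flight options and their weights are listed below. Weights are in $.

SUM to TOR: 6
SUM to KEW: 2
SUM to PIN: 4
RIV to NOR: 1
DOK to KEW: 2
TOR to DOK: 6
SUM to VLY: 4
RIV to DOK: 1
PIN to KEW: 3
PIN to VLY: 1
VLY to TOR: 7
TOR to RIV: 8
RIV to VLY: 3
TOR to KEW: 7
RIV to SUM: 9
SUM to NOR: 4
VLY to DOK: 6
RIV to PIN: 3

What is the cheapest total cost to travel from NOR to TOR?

Shortest distances from NOR:
NOR: 0
RIV: 1  (via NOR)
DOK: 2  (via RIV)
PIN: 4  (via RIV)
KEW: 4  (via DOK)
SUM: 4  (via NOR)
VLY: 4  (via RIV)
TOR: 8  (via DOK)
Shortest route: NOR → RIV → DOK → TOR = $8.

$8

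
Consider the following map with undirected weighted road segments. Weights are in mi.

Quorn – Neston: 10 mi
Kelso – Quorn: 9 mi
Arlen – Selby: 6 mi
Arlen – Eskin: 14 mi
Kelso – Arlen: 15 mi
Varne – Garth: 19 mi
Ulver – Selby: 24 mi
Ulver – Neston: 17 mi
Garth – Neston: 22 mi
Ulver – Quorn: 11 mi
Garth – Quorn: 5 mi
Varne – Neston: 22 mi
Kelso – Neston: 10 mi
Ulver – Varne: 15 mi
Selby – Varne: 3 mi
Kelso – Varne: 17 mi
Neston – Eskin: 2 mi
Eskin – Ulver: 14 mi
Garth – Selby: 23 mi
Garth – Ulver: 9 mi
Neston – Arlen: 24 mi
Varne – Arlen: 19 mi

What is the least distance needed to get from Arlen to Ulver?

Enumerating some paths:
Arlen → Eskin → Ulver: 14+14 = 28
Arlen → Selby → Ulver: 6+24 = 30
Arlen → Selby → Varne → Ulver: 6+3+15 = 24
The minimum is 24 mi via Arlen → Selby → Varne → Ulver.

24 mi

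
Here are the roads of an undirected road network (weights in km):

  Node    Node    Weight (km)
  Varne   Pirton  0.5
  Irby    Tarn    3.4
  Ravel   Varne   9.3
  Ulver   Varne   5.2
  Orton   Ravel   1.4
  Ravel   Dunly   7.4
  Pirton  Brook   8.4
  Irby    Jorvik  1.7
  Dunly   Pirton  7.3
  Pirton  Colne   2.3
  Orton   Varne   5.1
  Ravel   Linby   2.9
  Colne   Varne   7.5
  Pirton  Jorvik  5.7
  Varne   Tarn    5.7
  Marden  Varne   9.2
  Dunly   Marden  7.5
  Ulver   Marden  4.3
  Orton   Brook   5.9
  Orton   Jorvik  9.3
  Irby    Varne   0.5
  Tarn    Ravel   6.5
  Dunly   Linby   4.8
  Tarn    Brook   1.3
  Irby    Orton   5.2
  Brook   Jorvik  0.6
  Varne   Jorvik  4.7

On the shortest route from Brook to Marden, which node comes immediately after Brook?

Compare a few routes:
Brook → Jorvik → Varne → Marden: 0.6+4.7+9.2 = 14.5
Brook → Jorvik → Irby → Varne → Marden: 0.6+1.7+0.5+9.2 = 12
Brook → Jorvik → Irby → Varne → Ulver → Marden: 0.6+1.7+0.5+5.2+4.3 = 12.3
Brook → Tarn → Irby → Varne → Marden: 1.3+3.4+0.5+9.2 = 14.4
The minimum is 12 km via Brook → Jorvik → Irby → Varne → Marden.
So from Brook the first move is to Jorvik.

Jorvik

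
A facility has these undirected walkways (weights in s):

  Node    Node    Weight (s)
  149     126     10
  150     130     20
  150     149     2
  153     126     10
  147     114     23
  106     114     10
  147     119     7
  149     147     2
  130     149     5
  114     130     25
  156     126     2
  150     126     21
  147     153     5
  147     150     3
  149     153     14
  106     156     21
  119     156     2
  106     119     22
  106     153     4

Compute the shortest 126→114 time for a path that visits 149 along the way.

Shortest 126→149: 126–149 = 10
Best 149 to 114: 149–147–153–106–114 costing 21
Total via 149: 10 + 21 = 31 s.

31 s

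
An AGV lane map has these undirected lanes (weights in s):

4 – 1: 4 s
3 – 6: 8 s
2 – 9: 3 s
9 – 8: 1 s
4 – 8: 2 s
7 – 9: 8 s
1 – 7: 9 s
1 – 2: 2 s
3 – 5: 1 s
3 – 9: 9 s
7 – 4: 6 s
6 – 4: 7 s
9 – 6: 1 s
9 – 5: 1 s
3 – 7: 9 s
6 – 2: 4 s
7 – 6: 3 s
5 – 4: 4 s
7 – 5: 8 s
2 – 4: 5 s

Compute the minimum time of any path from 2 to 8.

Compare a few routes:
2 → 6 → 9 → 8: 4+1+1 = 6
2 → 1 → 4 → 8: 2+4+2 = 8
2 → 4 → 8: 5+2 = 7
2 → 9 → 8: 3+1 = 4
Cheapest is 2 → 9 → 8 at 4 s.

4 s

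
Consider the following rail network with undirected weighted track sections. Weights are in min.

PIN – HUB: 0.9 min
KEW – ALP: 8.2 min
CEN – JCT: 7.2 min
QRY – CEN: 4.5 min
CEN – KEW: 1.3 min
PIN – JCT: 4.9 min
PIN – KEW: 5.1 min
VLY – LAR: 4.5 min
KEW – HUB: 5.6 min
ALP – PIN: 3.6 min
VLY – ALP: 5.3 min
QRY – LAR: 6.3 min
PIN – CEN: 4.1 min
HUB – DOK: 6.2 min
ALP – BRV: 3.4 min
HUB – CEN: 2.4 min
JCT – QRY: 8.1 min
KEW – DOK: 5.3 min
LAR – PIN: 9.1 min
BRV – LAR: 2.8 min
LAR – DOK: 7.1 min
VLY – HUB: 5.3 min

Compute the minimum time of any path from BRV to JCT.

Compare a few routes:
BRV - ALP - PIN - JCT: 3.4+3.6+4.9 = 11.9
BRV - LAR - PIN - JCT: 2.8+9.1+4.9 = 16.8
BRV - LAR - QRY - JCT: 2.8+6.3+8.1 = 17.2
The minimum is 11.9 min via BRV - ALP - PIN - JCT.

11.9 min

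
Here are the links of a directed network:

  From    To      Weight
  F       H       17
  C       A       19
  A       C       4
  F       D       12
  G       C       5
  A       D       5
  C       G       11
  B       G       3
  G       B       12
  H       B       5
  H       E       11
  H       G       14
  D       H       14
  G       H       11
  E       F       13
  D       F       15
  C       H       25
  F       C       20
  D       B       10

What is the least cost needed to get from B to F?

Settle nodes by increasing distance from B:
B: 0
G: 3  (via B)
C: 8  (via G)
H: 14  (via G)
E: 25  (via H)
A: 27  (via C)
D: 32  (via A)
F: 38  (via E)
Shortest route: B–G–H–E–F = 38.

38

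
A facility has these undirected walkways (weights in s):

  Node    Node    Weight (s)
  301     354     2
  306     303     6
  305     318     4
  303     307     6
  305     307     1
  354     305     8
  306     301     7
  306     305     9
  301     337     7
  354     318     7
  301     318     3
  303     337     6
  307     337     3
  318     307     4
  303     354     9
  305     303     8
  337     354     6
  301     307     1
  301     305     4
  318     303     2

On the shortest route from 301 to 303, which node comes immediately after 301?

Candidate routes:
301–307–318–303: 1+4+2 = 7
301–318–303: 3+2 = 5
The minimum is 5 s via 301–318–303.
So from 301 the first move is to 318.

318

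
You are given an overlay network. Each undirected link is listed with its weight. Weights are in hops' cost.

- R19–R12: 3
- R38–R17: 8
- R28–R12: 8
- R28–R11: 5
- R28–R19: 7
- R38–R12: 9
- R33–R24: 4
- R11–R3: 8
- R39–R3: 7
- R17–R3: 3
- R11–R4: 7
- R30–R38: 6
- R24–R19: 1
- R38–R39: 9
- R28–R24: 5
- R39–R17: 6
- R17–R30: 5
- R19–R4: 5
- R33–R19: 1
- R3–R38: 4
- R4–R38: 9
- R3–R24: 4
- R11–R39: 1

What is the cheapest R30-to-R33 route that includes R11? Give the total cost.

24 hops' cost

Best R30 to R11: R30–R17–R39–R11 costing 12
Shortest R11→R33: R11–R28–R24–R19–R33 = 12
Total via R11: 12 + 12 = 24 hops' cost.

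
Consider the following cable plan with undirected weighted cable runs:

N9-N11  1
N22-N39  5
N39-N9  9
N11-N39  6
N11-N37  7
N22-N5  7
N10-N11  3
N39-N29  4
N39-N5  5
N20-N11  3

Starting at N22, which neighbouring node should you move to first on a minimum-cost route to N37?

Candidate routes:
N22–N39–N11–N37: 5+6+7 = 18
N22–N39–N9–N11–N37: 5+9+1+7 = 22
N22–N5–N39–N11–N37: 7+5+6+7 = 25
The minimum is 18 via N22–N39–N11–N37.
So from N22 the first move is to N39.

N39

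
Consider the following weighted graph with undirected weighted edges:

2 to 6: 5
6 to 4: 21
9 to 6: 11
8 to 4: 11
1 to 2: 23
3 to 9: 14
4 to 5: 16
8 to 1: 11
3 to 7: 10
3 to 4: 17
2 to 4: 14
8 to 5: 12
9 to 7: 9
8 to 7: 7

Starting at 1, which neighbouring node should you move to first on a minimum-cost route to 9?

Compare a few routes:
1–8–7–9: 11+7+9 = 27
1–2–6–9: 23+5+11 = 39
The minimum is 27 via 1–8–7–9.
So from 1 the first move is to 8.

8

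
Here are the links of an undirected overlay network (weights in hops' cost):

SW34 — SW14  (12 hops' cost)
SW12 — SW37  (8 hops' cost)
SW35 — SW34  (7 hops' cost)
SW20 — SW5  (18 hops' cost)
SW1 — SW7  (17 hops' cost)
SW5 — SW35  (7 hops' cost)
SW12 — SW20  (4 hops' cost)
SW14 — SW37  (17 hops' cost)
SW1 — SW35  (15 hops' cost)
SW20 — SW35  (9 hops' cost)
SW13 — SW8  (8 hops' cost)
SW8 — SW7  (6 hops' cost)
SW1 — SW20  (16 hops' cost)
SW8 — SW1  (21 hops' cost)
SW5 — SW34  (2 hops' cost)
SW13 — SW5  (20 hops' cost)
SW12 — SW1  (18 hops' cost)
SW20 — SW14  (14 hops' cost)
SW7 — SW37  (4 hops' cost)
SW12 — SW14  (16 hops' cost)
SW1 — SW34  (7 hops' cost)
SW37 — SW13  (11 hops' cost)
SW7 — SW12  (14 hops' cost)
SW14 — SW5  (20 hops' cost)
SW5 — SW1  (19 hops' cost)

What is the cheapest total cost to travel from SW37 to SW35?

Running Dijkstra from SW37:
SW37: 0
SW7: 4  (via SW37)
SW12: 8  (via SW37)
SW8: 10  (via SW7)
SW13: 11  (via SW37)
SW20: 12  (via SW12)
SW14: 17  (via SW37)
SW1: 21  (via SW7)
SW35: 21  (via SW20)
Shortest route: SW37–SW12–SW20–SW35 = 21 hops' cost.

21 hops' cost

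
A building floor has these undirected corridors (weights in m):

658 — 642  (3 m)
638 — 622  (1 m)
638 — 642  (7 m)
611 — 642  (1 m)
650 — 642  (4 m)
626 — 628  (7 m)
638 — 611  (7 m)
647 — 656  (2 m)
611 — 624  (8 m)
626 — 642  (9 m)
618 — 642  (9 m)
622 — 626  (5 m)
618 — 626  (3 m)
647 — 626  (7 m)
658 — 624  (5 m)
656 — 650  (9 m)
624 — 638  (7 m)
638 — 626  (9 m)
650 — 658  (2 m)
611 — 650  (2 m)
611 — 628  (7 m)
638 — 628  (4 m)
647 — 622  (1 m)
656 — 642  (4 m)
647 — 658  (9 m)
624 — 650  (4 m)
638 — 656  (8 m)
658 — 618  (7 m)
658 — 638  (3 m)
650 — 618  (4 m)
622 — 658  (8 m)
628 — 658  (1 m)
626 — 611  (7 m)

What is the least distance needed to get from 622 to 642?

Running Dijkstra from 622:
622: 0
638: 1  (via 622)
647: 1  (via 622)
656: 3  (via 647)
658: 4  (via 638)
626: 5  (via 622)
628: 5  (via 638)
650: 6  (via 658)
642: 7  (via 656)
Shortest route: 622 → 647 → 656 → 642 = 7 m.

7 m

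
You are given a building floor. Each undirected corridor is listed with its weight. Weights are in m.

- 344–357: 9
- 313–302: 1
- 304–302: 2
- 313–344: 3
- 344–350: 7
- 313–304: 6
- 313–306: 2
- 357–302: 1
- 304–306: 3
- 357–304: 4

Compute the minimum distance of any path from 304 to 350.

13 m

Settle nodes by increasing distance from 304:
304: 0
302: 2  (via 304)
357: 3  (via 302)
313: 3  (via 302)
306: 3  (via 304)
344: 6  (via 313)
350: 13  (via 344)
Shortest route: 304–302–313–344–350 = 13 m.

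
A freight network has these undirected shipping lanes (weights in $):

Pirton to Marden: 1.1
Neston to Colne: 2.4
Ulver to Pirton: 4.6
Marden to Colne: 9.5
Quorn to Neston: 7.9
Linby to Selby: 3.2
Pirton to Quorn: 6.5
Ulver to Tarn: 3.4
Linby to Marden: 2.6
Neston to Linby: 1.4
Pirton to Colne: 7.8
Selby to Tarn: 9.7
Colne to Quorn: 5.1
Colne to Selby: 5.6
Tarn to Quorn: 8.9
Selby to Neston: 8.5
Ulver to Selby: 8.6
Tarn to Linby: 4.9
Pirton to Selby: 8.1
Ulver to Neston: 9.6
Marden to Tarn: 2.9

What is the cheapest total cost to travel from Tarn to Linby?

Candidate routes:
Tarn–Marden–Linby: 2.9+2.6 = 5.5
Tarn–Linby: 4.9 = 4.9
Cheapest is Tarn–Linby at $4.9.

$4.9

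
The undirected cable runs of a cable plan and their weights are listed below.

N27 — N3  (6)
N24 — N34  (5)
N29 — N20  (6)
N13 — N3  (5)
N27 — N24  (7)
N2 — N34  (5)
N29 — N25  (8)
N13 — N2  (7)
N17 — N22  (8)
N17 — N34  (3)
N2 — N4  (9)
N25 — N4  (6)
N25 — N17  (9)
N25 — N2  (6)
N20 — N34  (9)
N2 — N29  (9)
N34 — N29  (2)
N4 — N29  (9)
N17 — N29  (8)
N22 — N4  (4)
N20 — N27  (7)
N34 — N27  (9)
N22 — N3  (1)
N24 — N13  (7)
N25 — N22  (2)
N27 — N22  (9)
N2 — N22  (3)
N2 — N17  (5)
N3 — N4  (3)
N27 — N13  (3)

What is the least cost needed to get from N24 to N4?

Settle nodes by increasing distance from N24:
N24: 0
N34: 5  (via N24)
N27: 7  (via N24)
N13: 7  (via N24)
N29: 7  (via N34)
N17: 8  (via N34)
N2: 10  (via N34)
N3: 12  (via N13)
N20: 13  (via N29)
N22: 13  (via N2)
N25: 15  (via N29)
N4: 15  (via N3)
Shortest route: N24–N13–N3–N4 = 15.

15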